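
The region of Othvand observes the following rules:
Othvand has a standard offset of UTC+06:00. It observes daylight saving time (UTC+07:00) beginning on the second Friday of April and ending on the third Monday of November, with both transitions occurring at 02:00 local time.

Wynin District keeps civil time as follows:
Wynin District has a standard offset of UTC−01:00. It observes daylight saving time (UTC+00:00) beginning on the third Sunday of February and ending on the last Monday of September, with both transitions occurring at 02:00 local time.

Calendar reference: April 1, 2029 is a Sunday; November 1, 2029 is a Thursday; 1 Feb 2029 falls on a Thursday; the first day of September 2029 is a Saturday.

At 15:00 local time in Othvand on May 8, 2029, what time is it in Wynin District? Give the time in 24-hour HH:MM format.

08:00

1 April 2029 is a Sunday, so the first Friday is April 6 and the second is April 13.
1 November 2029 is a Thursday, so the first Monday is November 5 and the third is November 19.
May 8, 2029 falls between 13 April and 19 November, so daylight saving is in effect and Othvand is at UTC+07:00.
15:00 Othvand − 7h = 08:00 UTC.
1 February 2029 is a Thursday, so the first Sunday is February 4 and the third is February 18.
1 September 2029 is a Saturday, so Mondays fall on 3, 10, 17, 24; the last is September 24.
At the standard offset (UTC−01:00), 08:00 UTC − 1h = 07:00 Wynin District standard time.
The standard-time date in Wynin District, May 8, 2029, lies within the daylight-saving period (18 February – 24 September), so Wynin District is on daylight time, UTC+00:00.
08:00 UTC + 0h = 08:00 Wynin District.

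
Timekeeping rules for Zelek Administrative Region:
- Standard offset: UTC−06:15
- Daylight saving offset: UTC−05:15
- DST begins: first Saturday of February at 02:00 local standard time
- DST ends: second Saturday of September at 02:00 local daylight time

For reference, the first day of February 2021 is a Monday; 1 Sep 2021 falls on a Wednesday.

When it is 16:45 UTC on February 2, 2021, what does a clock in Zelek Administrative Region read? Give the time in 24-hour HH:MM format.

10:30

1 February 2021 is a Monday, so the first Saturday is February 6.
1 September 2021 is a Wednesday, so the first Saturday is September 4 and the second is September 11.
At the standard offset (UTC−06:15), 16:45 UTC − 6h15m = 10:30 Zelek Administrative Region standard time.
The standard-time date in Zelek Administrative Region, February 2, 2021, does not fall between 6 February and 11 September, so daylight saving is not in effect and Zelek Administrative Region is at UTC−06:15.
16:45 UTC − 6h15m = 10:30 local.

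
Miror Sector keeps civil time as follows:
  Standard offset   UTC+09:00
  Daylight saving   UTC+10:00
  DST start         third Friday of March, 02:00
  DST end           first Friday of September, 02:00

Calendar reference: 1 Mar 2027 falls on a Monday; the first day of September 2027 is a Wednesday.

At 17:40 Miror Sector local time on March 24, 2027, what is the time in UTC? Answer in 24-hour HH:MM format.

07:40

1 March 2027 is a Monday, so the first Friday is March 5 and the third is March 19.
1 September 2027 is a Wednesday, so the first Friday is September 3.
Daylight saving runs 19 March – 3 September; March 24, 2027 is inside that window, so Miror Sector is at UTC+10:00.
17:40 local − 10h = 07:40 UTC.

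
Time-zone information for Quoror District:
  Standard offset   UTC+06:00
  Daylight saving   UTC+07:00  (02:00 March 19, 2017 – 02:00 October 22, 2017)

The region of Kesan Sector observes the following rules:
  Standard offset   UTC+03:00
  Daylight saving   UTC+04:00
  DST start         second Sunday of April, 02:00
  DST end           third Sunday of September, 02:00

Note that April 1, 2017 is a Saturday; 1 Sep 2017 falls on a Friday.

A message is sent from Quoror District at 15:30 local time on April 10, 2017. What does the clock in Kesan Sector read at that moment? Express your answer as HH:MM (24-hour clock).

April 10, 2017 lies within the daylight-saving period (19 March – 22 October), so Quoror District is on daylight time, UTC+07:00.
15:30 Quoror District − 7h = 08:30 UTC.
1 April 2017 is a Saturday, so the first Sunday is April 2 and the second is April 9.
1 September 2017 is a Friday, so the first Sunday is September 3 and the third is September 17.
At the standard offset (UTC+03:00), 08:30 UTC + 3h = 11:30 Kesan Sector standard time.
Daylight saving runs 9 April – 17 September; the standard-time date in Kesan Sector, April 10, 2017, is inside that window, so Kesan Sector is at UTC+04:00.
08:30 UTC + 4h = 12:30 Kesan Sector.

12:30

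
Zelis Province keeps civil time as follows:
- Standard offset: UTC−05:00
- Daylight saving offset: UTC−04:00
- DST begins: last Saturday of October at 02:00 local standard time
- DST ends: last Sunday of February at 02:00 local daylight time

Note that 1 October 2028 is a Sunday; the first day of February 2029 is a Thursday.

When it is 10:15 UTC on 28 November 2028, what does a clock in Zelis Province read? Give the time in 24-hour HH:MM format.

06:15

1 October 2028 is a Sunday, so Saturdays fall on 7, 14, 21, 28; the last is October 28.
1 February 2029 is a Thursday, so Sundays fall on 4, 11, 18, 25; the last is February 25.
At the standard offset (UTC−05:00), 10:15 UTC − 5h = 05:15 Zelis Province standard time.
The standard-time date in Zelis Province, 28 November 2028, falls between 28 October 2028 and 25 February 2029, so daylight saving is in effect and Zelis Province is at UTC−04:00.
10:15 UTC − 4h = 06:15 local.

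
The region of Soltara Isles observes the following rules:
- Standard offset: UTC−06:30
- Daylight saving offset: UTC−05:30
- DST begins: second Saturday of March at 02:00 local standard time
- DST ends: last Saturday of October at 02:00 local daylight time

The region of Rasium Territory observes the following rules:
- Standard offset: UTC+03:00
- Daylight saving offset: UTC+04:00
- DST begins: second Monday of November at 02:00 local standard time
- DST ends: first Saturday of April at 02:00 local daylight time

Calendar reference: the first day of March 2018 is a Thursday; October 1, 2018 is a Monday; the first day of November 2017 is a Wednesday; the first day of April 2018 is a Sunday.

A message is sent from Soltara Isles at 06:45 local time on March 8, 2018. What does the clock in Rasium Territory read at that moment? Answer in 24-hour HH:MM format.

1 March 2018 is a Thursday, so the first Saturday is March 3 and the second is March 10.
1 October 2018 is a Monday, so Saturdays fall on 6, 13, 20, 27; the last is October 27.
March 8, 2018 is outside the daylight-saving period (10 March – 27 October), so Soltara Isles is on standard time, UTC−06:30.
06:45 Soltara Isles + 6h30m = 13:15 UTC.
1 November 2017 is a Wednesday, so the first Monday is November 6 and the second is November 13.
1 April 2018 is a Sunday, so the first Saturday is April 7.
At the standard offset (UTC+03:00), 13:15 UTC + 3h = 16:15 Rasium Territory standard time.
The standard-time date in Rasium Territory, March 8, 2018, lies within the daylight-saving period (13 November 2017 – 7 April 2018), so Rasium Territory is on daylight time, UTC+04:00.
13:15 UTC + 4h = 17:15 Rasium Territory.

17:15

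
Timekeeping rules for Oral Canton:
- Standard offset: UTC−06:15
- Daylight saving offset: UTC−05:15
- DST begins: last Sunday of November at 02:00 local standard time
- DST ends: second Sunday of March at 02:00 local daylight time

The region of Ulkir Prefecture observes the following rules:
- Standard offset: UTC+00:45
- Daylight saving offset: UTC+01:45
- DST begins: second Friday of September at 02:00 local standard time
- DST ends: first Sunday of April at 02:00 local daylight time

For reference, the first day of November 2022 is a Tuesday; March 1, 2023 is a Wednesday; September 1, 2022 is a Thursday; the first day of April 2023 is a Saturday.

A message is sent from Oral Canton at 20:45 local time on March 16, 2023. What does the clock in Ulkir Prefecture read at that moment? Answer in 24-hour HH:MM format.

1 November 2022 is a Tuesday, so Sundays fall on 6, 13, 20, 27; the last is November 27.
1 March 2023 is a Wednesday, so the first Sunday is March 5 and the second is March 12.
Daylight saving runs 27 November 2022 – 12 March 2023; March 16, 2023 is outside that window, so Oral Canton is on standard time at UTC−06:15.
20:45 Oral Canton + 6h15m = 03:00 UTC (rolling into the next day, 17 March 2023).
1 September 2022 is a Thursday, so the first Friday is September 2 and the second is September 9.
1 April 2023 is a Saturday, so the first Sunday is April 2.
At the standard offset (UTC+00:45), 03:00 UTC + 0h45m = 03:45 Ulkir Prefecture standard time.
The standard-time date in Ulkir Prefecture, March 17, 2023, falls between 9 September 2022 and 2 April 2023, so daylight saving is in effect and Ulkir Prefecture is at UTC+01:45.
03:00 UTC + 1h45m = 04:45 Ulkir Prefecture.

04:45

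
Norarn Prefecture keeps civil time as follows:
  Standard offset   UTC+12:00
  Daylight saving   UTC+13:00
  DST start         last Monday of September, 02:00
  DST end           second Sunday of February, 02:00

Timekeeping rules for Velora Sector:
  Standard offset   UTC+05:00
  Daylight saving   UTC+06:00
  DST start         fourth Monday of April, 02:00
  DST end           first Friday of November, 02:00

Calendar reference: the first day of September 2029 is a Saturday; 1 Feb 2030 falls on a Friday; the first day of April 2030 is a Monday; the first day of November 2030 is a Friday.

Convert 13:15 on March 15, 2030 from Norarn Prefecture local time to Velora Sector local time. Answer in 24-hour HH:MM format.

1 September 2029 is a Saturday, so Mondays fall on 3, 10, 17, 24; the last is September 24.
1 February 2030 is a Friday, so the first Sunday is February 3 and the second is February 10.
Daylight saving runs 24 September 2029 – 10 February 2030; March 15, 2030 is outside that window, so Norarn Prefecture is on standard time at UTC+12:00.
13:15 Norarn Prefecture − 12h = 01:15 UTC.
1 April 2030 is a Monday, so the first Monday is April 1 and the fourth is April 22.
1 November 2030 is a Friday, so the first Friday is November 1.
At the standard offset (UTC+05:00), 01:15 UTC + 5h = 06:15 Velora Sector standard time.
The standard-time date in Velora Sector, March 15, 2030, does not fall between 22 April and 1 November, so daylight saving is not in effect and Velora Sector is at UTC+05:00.
01:15 UTC + 5h = 06:15 Velora Sector.

06:15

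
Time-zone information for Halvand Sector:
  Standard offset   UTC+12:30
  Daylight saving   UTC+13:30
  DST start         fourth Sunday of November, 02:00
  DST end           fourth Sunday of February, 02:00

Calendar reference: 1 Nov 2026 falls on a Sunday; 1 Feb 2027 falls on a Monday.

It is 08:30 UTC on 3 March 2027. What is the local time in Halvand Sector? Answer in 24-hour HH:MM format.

1 November 2026 is a Sunday, so the first Sunday is November 1 and the fourth is November 22.
1 February 2027 is a Monday, so the first Sunday is February 7 and the fourth is February 28.
At the standard offset (UTC+12:30), 08:30 UTC + 12h30m = 21:00 Halvand Sector standard time.
Daylight saving runs 22 November 2026 – 28 February 2027; the standard-time date in Halvand Sector, 3 March 2027, is outside that window, so Halvand Sector is on standard time at UTC+12:30.
08:30 UTC + 12h30m = 21:00 local.

21:00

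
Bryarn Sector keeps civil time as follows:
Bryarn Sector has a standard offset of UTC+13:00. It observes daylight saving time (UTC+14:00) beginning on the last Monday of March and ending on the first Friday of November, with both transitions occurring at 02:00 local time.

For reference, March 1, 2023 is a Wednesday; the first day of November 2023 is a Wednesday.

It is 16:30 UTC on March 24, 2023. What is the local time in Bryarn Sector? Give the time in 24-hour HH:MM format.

05:30

1 March 2023 is a Wednesday, so Mondays fall on 6, 13, 20, 27; the last is March 27.
1 November 2023 is a Wednesday, so the first Friday is November 3.
At the standard offset (UTC+13:00), 16:30 UTC + 13h = 05:30 Bryarn Sector standard time (rolling into the next day, 25 March 2023).
Daylight saving runs 27 March – 3 November; the standard-time date in Bryarn Sector, March 25, 2023, is outside that window, so Bryarn Sector is on standard time at UTC+13:00.
16:30 UTC + 13h = 05:30 local (rolling into the next day, 25 March 2023).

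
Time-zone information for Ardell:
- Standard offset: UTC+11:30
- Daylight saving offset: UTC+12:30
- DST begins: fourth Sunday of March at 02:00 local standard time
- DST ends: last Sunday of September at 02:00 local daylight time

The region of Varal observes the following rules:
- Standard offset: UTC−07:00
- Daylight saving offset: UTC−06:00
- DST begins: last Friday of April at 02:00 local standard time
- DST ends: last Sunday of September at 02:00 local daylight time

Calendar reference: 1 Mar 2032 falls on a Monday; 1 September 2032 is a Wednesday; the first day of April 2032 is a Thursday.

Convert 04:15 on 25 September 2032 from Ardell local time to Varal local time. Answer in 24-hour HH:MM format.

1 March 2032 is a Monday, so the first Sunday is March 7 and the fourth is March 28.
1 September 2032 is a Wednesday, so Sundays fall on 5, 12, 19, 26; the last is September 26.
25 September 2032 lies within the daylight-saving period (28 March – 26 September), so Ardell is on daylight time, UTC+12:30.
04:15 Ardell − 12h30m = 15:45 UTC (rolling into the previous day, 24 September 2032).
1 April 2032 is a Thursday, so Fridays fall on 2, 9, 16, 23, 30; the last is April 30.
1 September 2032 is a Wednesday, so Sundays fall on 5, 12, 19, 26; the last is September 26.
At the standard offset (UTC−07:00), 15:45 UTC − 7h = 08:45 Varal standard time.
Daylight saving runs 30 April – 26 September; the standard-time date in Varal, 24 September 2032, is inside that window, so Varal is at UTC−06:00.
15:45 UTC − 6h = 09:45 Varal.

09:45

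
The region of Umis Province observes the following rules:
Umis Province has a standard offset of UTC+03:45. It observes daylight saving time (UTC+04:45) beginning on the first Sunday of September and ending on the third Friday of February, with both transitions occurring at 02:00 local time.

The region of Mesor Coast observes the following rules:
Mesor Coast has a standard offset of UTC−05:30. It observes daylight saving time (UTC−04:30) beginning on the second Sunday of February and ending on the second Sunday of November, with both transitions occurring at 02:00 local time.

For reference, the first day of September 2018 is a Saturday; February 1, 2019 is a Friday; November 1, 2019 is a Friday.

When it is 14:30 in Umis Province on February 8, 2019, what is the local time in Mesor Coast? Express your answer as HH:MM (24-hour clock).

04:15

1 September 2018 is a Saturday, so the first Sunday is September 2.
1 February 2019 is a Friday, so the first Friday is February 1 and the third is February 15.
February 8, 2019 falls between 2 September 2018 and 15 February 2019, so daylight saving is in effect and Umis Province is at UTC+04:45.
14:30 Umis Province − 4h45m = 09:45 UTC.
1 February 2019 is a Friday, so the first Sunday is February 3 and the second is February 10.
1 November 2019 is a Friday, so the first Sunday is November 3 and the second is November 10.
At the standard offset (UTC−05:30), 09:45 UTC − 5h30m = 04:15 Mesor Coast standard time.
Daylight saving runs 10 February – 10 November; the standard-time date in Mesor Coast, February 8, 2019, is outside that window, so Mesor Coast is on standard time at UTC−05:30.
09:45 UTC − 5h30m = 04:15 Mesor Coast.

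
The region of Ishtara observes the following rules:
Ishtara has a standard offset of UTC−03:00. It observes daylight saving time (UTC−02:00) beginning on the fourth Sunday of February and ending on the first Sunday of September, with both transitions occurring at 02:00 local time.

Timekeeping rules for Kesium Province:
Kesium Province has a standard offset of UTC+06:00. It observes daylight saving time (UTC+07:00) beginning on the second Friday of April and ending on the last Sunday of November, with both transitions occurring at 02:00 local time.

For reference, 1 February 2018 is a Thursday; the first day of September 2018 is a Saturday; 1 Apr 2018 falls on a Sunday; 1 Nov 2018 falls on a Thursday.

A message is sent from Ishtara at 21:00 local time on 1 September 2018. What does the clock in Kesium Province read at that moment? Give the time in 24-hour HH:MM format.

1 February 2018 is a Thursday, so the first Sunday is February 4 and the fourth is February 25.
1 September 2018 is a Saturday, so the first Sunday is September 2.
1 September 2018 falls between 25 February and 2 September, so daylight saving is in effect and Ishtara is at UTC−02:00.
21:00 Ishtara + 2h = 23:00 UTC.
1 April 2018 is a Sunday, so the first Friday is April 6 and the second is April 13.
1 November 2018 is a Thursday, so Sundays fall on 4, 11, 18, 25; the last is November 25.
At the standard offset (UTC+06:00), 23:00 UTC + 6h = 05:00 Kesium Province standard time (rolling into the next day, 2 September 2018).
The standard-time date in Kesium Province, 2 September 2018, lies within the daylight-saving period (13 April – 25 November), so Kesium Province is on daylight time, UTC+07:00.
23:00 UTC + 7h = 06:00 Kesium Province (rolling into the next day, 2 September 2018).

06:00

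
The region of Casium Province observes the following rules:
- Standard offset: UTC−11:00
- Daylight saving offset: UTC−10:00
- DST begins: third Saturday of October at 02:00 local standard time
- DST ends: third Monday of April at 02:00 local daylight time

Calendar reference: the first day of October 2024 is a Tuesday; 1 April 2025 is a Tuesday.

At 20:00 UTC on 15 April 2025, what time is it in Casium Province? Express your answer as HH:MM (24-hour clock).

1 October 2024 is a Tuesday, so the first Saturday is October 5 and the third is October 19.
1 April 2025 is a Tuesday, so the first Monday is April 7 and the third is April 21.
At the standard offset (UTC−11:00), 20:00 UTC − 11h = 09:00 Casium Province standard time.
The standard-time date in Casium Province, 15 April 2025, falls between 19 October 2024 and 21 April 2025, so daylight saving is in effect and Casium Province is at UTC−10:00.
20:00 UTC − 10h = 10:00 local.

10:00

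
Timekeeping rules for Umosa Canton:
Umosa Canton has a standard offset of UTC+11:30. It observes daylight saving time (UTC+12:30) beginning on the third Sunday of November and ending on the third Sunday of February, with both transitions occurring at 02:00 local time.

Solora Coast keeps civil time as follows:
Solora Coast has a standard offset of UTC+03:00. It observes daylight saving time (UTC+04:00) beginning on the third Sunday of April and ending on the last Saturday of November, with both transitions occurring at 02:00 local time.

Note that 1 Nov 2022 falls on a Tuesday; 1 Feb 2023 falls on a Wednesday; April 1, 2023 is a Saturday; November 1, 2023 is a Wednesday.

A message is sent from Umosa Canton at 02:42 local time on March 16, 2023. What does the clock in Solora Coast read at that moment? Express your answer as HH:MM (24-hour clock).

18:12

1 November 2022 is a Tuesday, so the first Sunday is November 6 and the third is November 20.
1 February 2023 is a Wednesday, so the first Sunday is February 5 and the third is February 19.
March 16, 2023 is outside the daylight-saving period (20 November 2022 – 19 February 2023), so Umosa Canton is on standard time, UTC+11:30.
02:42 Umosa Canton − 11h30m = 15:12 UTC (rolling into the previous day, 15 March 2023).
1 April 2023 is a Saturday, so the first Sunday is April 2 and the third is April 16.
1 November 2023 is a Wednesday, so Saturdays fall on 4, 11, 18, 25; the last is November 25.
At the standard offset (UTC+03:00), 15:12 UTC + 3h = 18:12 Solora Coast standard time.
Daylight saving runs 16 April – 25 November; the standard-time date in Solora Coast, March 15, 2023, is outside that window, so Solora Coast is on standard time at UTC+03:00.
15:12 UTC + 3h = 18:12 Solora Coast.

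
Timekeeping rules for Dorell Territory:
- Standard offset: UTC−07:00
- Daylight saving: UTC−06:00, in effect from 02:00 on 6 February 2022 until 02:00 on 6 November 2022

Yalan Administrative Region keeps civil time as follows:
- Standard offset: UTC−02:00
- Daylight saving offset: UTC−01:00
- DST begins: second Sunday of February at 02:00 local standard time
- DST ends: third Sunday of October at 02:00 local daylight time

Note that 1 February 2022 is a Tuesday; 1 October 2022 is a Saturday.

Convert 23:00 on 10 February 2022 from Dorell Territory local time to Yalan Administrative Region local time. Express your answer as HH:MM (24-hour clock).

03:00

Daylight saving runs 6 February – 6 November; 10 February 2022 is inside that window, so Dorell Territory is at UTC−06:00.
23:00 Dorell Territory + 6h = 05:00 UTC (rolling into the next day, 11 February 2022).
1 February 2022 is a Tuesday, so the first Sunday is February 6 and the second is February 13.
1 October 2022 is a Saturday, so the first Sunday is October 2 and the third is October 16.
At the standard offset (UTC−02:00), 05:00 UTC − 2h = 03:00 Yalan Administrative Region standard time.
The standard-time date in Yalan Administrative Region, 11 February 2022, is outside the daylight-saving period (13 February – 16 October), so Yalan Administrative Region is on standard time, UTC−02:00.
05:00 UTC − 2h = 03:00 Yalan Administrative Region.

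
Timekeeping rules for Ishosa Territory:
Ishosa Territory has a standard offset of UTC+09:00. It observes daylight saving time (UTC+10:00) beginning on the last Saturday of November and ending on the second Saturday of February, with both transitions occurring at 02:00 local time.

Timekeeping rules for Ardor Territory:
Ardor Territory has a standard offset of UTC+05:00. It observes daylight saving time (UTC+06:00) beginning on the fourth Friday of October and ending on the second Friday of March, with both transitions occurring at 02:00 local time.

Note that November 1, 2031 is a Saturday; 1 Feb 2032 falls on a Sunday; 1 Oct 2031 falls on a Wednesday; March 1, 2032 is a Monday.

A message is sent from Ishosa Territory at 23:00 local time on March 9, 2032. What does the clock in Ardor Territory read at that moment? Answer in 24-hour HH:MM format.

1 November 2031 is a Saturday, so Saturdays fall on 1, 8, 15, 22, 29; the last is November 29.
1 February 2032 is a Sunday, so the first Saturday is February 7 and the second is February 14.
March 9, 2032 is outside the daylight-saving period (29 November 2031 – 14 February 2032), so Ishosa Territory is on standard time, UTC+09:00.
23:00 Ishosa Territory − 9h = 14:00 UTC.
1 October 2031 is a Wednesday, so the first Friday is October 3 and the fourth is October 24.
1 March 2032 is a Monday, so the first Friday is March 5 and the second is March 12.
At the standard offset (UTC+05:00), 14:00 UTC + 5h = 19:00 Ardor Territory standard time.
The standard-time date in Ardor Territory, March 9, 2032, lies within the daylight-saving period (24 October 2031 – 12 March 2032), so Ardor Territory is on daylight time, UTC+06:00.
14:00 UTC + 6h = 20:00 Ardor Territory.

20:00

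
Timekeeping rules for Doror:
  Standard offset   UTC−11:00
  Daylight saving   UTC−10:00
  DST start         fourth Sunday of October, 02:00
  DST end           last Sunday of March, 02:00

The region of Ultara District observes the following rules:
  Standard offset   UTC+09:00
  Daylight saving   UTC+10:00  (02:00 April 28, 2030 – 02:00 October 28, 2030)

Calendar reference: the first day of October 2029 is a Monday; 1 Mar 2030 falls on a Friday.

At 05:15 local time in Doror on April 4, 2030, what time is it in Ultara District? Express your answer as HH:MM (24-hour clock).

1 October 2029 is a Monday, so the first Sunday is October 7 and the fourth is October 28.
1 March 2030 is a Friday, so Sundays fall on 3, 10, 17, 24, 31; the last is March 31.
April 4, 2030 is outside the daylight-saving period (28 October 2029 – 31 March 2030), so Doror is on standard time, UTC−11:00.
05:15 Doror + 11h = 16:15 UTC.
At the standard offset (UTC+09:00), 16:15 UTC + 9h = 01:15 Ultara District standard time (rolling into the next day, 5 April 2030).
Daylight saving runs 28 April – 28 October; the standard-time date in Ultara District, April 5, 2030, is outside that window, so Ultara District is on standard time at UTC+09:00.
16:15 UTC + 9h = 01:15 Ultara District (rolling into the next day, 5 April 2030).

01:15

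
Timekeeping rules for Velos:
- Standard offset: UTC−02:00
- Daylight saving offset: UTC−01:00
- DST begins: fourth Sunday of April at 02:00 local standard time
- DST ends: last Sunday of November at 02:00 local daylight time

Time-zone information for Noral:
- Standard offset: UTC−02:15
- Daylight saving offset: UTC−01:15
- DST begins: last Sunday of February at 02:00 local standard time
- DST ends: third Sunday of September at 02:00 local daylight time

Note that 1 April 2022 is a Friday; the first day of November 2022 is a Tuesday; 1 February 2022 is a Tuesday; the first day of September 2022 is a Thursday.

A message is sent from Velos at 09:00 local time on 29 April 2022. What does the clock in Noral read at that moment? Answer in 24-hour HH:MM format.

1 April 2022 is a Friday, so the first Sunday is April 3 and the fourth is April 24.
1 November 2022 is a Tuesday, so Sundays fall on 6, 13, 20, 27; the last is November 27.
29 April 2022 falls between 24 April and 27 November, so daylight saving is in effect and Velos is at UTC−01:00.
09:00 Velos + 1h = 10:00 UTC.
1 February 2022 is a Tuesday, so Sundays fall on 6, 13, 20, 27; the last is February 27.
1 September 2022 is a Thursday, so the first Sunday is September 4 and the third is September 18.
At the standard offset (UTC−02:15), 10:00 UTC − 2h15m = 07:45 Noral standard time.
Daylight saving runs 27 February – 18 September; the standard-time date in Noral, 29 April 2022, is inside that window, so Noral is at UTC−01:15.
10:00 UTC − 1h15m = 08:45 Noral.

08:45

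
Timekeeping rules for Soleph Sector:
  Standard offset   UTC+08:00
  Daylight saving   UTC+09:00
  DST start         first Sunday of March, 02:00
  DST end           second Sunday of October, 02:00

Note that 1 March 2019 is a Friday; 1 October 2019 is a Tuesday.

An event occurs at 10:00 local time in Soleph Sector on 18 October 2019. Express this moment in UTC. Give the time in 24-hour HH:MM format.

02:00

1 March 2019 is a Friday, so the first Sunday is March 3.
1 October 2019 is a Tuesday, so the first Sunday is October 6 and the second is October 13.
Daylight saving runs 3 March – 13 October; 18 October 2019 is outside that window, so Soleph Sector is on standard time at UTC+08:00.
10:00 local − 8h = 02:00 UTC.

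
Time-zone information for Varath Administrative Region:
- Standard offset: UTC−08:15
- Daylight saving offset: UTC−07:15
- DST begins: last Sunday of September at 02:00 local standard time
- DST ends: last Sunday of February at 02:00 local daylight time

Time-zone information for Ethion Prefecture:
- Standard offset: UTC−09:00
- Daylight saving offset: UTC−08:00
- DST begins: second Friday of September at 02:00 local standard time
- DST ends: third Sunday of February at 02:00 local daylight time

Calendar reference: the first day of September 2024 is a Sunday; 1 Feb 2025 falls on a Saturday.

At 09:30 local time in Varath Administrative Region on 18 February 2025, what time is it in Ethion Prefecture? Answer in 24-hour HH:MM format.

1 September 2024 is a Sunday, so Sundays fall on 1, 8, 15, 22, 29; the last is September 29.
1 February 2025 is a Saturday, so Sundays fall on 2, 9, 16, 23; the last is February 23.
18 February 2025 falls between 29 September 2024 and 23 February 2025, so daylight saving is in effect and Varath Administrative Region is at UTC−07:15.
09:30 Varath Administrative Region + 7h15m = 16:45 UTC.
1 September 2024 is a Sunday, so the first Friday is September 6 and the second is September 13.
1 February 2025 is a Saturday, so the first Sunday is February 2 and the third is February 16.
At the standard offset (UTC−09:00), 16:45 UTC − 9h = 07:45 Ethion Prefecture standard time.
Daylight saving runs 13 September 2024 – 16 February 2025; the standard-time date in Ethion Prefecture, 18 February 2025, is outside that window, so Ethion Prefecture is on standard time at UTC−09:00.
16:45 UTC − 9h = 07:45 Ethion Prefecture.

07:45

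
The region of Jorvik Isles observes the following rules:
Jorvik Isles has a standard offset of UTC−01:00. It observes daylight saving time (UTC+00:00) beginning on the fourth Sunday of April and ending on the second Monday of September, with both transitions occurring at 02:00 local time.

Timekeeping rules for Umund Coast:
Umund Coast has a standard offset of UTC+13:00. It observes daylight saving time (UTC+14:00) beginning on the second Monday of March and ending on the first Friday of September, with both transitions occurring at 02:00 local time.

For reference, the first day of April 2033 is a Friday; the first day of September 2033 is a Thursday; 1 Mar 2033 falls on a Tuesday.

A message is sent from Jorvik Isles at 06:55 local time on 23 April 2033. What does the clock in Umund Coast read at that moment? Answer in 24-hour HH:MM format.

1 April 2033 is a Friday, so the first Sunday is April 3 and the fourth is April 24.
1 September 2033 is a Thursday, so the first Monday is September 5 and the second is September 12.
23 April 2033 does not fall between 24 April and 12 September, so daylight saving is not in effect and Jorvik Isles is at UTC−01:00.
06:55 Jorvik Isles + 1h = 07:55 UTC.
1 March 2033 is a Tuesday, so the first Monday is March 7 and the second is March 14.
1 September 2033 is a Thursday, so the first Friday is September 2.
At the standard offset (UTC+13:00), 07:55 UTC + 13h = 20:55 Umund Coast standard time.
The standard-time date in Umund Coast, 23 April 2033, falls between 14 March and 2 September, so daylight saving is in effect and Umund Coast is at UTC+14:00.
07:55 UTC + 14h = 21:55 Umund Coast.

21:55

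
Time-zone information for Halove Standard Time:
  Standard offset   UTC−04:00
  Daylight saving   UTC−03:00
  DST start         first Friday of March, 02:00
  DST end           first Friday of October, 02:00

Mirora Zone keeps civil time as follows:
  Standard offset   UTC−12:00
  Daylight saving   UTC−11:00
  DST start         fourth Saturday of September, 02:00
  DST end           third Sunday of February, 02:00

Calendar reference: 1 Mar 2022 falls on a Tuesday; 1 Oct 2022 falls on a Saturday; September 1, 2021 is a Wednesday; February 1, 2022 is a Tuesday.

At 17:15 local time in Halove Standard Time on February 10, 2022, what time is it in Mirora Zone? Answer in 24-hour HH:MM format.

1 March 2022 is a Tuesday, so the first Friday is March 4.
1 October 2022 is a Saturday, so the first Friday is October 7.
February 10, 2022 is outside the daylight-saving period (4 March – 7 October), so Halove Standard Time is on standard time, UTC−04:00.
17:15 Halove Standard Time + 4h = 21:15 UTC.
1 September 2021 is a Wednesday, so the first Saturday is September 4 and the fourth is September 25.
1 February 2022 is a Tuesday, so the first Sunday is February 6 and the third is February 20.
At the standard offset (UTC−12:00), 21:15 UTC − 12h = 09:15 Mirora Zone standard time.
Daylight saving runs 25 September 2021 – 20 February 2022; the standard-time date in Mirora Zone, February 10, 2022, is inside that window, so Mirora Zone is at UTC−11:00.
21:15 UTC − 11h = 10:15 Mirora Zone.

10:15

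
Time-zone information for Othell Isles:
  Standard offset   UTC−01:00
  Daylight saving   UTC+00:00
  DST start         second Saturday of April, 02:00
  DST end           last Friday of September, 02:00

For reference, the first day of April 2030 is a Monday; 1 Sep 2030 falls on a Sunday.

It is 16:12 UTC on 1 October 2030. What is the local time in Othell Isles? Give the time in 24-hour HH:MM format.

15:12

1 April 2030 is a Monday, so the first Saturday is April 6 and the second is April 13.
1 September 2030 is a Sunday, so Fridays fall on 6, 13, 20, 27; the last is September 27.
At the standard offset (UTC−01:00), 16:12 UTC − 1h = 15:12 Othell Isles standard time.
The standard-time date in Othell Isles, 1 October 2030, is outside the daylight-saving period (13 April – 27 September), so Othell Isles is on standard time, UTC−01:00.
16:12 UTC − 1h = 15:12 local.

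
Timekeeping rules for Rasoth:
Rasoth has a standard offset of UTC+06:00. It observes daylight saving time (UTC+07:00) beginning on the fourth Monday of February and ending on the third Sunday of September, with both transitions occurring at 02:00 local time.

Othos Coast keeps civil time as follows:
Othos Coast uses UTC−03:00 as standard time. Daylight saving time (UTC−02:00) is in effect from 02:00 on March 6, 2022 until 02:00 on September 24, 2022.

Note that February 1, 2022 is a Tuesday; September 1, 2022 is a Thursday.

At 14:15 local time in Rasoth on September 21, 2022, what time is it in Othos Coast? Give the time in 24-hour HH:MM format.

06:15

1 February 2022 is a Tuesday, so the first Monday is February 7 and the fourth is February 28.
1 September 2022 is a Thursday, so the first Sunday is September 4 and the third is September 18.
September 21, 2022 does not fall between 28 February and 18 September, so daylight saving is not in effect and Rasoth is at UTC+06:00.
14:15 Rasoth − 6h = 08:15 UTC.
At the standard offset (UTC−03:00), 08:15 UTC − 3h = 05:15 Othos Coast standard time.
Daylight saving runs 6 March – 24 September; the standard-time date in Othos Coast, September 21, 2022, is inside that window, so Othos Coast is at UTC−02:00.
08:15 UTC − 2h = 06:15 Othos Coast.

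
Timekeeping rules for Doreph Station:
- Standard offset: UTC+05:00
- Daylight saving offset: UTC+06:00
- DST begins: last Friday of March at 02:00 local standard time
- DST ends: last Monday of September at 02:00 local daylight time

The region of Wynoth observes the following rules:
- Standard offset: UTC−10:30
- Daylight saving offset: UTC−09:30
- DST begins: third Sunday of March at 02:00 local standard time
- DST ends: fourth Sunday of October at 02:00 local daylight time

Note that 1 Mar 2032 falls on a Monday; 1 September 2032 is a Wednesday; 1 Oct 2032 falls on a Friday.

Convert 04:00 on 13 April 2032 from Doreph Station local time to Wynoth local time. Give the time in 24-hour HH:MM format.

12:30

1 March 2032 is a Monday, so Fridays fall on 5, 12, 19, 26; the last is March 26.
1 September 2032 is a Wednesday, so Mondays fall on 6, 13, 20, 27; the last is September 27.
13 April 2032 lies within the daylight-saving period (26 March – 27 September), so Doreph Station is on daylight time, UTC+06:00.
04:00 Doreph Station − 6h = 22:00 UTC (rolling into the previous day, 12 April 2032).
1 March 2032 is a Monday, so the first Sunday is March 7 and the third is March 21.
1 October 2032 is a Friday, so the first Sunday is October 3 and the fourth is October 24.
At the standard offset (UTC−10:30), 22:00 UTC − 10h30m = 11:30 Wynoth standard time.
Daylight saving runs 21 March – 24 October; the standard-time date in Wynoth, 12 April 2032, is inside that window, so Wynoth is at UTC−09:30.
22:00 UTC − 9h30m = 12:30 Wynoth.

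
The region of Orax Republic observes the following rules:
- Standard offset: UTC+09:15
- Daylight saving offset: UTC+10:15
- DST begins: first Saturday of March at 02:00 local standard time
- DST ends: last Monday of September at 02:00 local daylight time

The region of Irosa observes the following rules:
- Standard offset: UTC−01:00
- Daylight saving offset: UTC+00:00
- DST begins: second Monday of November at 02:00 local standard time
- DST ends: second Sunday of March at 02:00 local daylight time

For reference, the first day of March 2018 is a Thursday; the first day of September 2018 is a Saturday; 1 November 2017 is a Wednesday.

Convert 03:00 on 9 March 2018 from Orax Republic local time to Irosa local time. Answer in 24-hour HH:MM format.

1 March 2018 is a Thursday, so the first Saturday is March 3.
1 September 2018 is a Saturday, so Mondays fall on 3, 10, 17, 24; the last is September 24.
9 March 2018 lies within the daylight-saving period (3 March – 24 September), so Orax Republic is on daylight time, UTC+10:15.
03:00 Orax Republic − 10h15m = 16:45 UTC (rolling into the previous day, 8 March 2018).
1 November 2017 is a Wednesday, so the first Monday is November 6 and the second is November 13.
1 March 2018 is a Thursday, so the first Sunday is March 4 and the second is March 11.
At the standard offset (UTC−01:00), 16:45 UTC − 1h = 15:45 Irosa standard time.
The standard-time date in Irosa, 8 March 2018, lies within the daylight-saving period (13 November 2017 – 11 March 2018), so Irosa is on daylight time, UTC+00:00.
16:45 UTC + 0h = 16:45 Irosa.

16:45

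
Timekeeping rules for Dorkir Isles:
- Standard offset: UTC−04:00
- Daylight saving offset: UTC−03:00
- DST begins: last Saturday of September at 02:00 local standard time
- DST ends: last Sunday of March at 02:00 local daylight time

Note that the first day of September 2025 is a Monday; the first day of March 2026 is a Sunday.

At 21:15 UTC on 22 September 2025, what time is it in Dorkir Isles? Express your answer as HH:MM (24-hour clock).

1 September 2025 is a Monday, so Saturdays fall on 6, 13, 20, 27; the last is September 27.
1 March 2026 is a Sunday, so Sundays fall on 1, 8, 15, 22, 29; the last is March 29.
At the standard offset (UTC−04:00), 21:15 UTC − 4h = 17:15 Dorkir Isles standard time.
The standard-time date in Dorkir Isles, 22 September 2025, does not fall between 27 September 2025 and 29 March 2026, so daylight saving is not in effect and Dorkir Isles is at UTC−04:00.
21:15 UTC − 4h = 17:15 local.

17:15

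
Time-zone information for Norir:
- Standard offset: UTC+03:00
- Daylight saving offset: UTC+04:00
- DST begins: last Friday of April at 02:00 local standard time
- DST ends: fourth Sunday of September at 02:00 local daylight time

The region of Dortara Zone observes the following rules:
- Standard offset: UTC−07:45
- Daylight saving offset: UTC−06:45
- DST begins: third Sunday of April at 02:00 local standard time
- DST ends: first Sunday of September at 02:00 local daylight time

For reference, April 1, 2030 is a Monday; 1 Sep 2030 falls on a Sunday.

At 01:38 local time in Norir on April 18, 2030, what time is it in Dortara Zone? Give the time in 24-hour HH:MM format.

14:53

1 April 2030 is a Monday, so Fridays fall on 5, 12, 19, 26; the last is April 26.
1 September 2030 is a Sunday, so the first Sunday is September 1 and the fourth is September 22.
April 18, 2030 does not fall between 26 April and 22 September, so daylight saving is not in effect and Norir is at UTC+03:00.
01:38 Norir − 3h = 22:38 UTC (rolling into the previous day, 17 April 2030).
1 April 2030 is a Monday, so the first Sunday is April 7 and the third is April 21.
1 September 2030 is a Sunday, so the first Sunday is September 1.
At the standard offset (UTC−07:45), 22:38 UTC − 7h45m = 14:53 Dortara Zone standard time.
The standard-time date in Dortara Zone, April 17, 2030, is outside the daylight-saving period (21 April – 1 September), so Dortara Zone is on standard time, UTC−07:45.
22:38 UTC − 7h45m = 14:53 Dortara Zone.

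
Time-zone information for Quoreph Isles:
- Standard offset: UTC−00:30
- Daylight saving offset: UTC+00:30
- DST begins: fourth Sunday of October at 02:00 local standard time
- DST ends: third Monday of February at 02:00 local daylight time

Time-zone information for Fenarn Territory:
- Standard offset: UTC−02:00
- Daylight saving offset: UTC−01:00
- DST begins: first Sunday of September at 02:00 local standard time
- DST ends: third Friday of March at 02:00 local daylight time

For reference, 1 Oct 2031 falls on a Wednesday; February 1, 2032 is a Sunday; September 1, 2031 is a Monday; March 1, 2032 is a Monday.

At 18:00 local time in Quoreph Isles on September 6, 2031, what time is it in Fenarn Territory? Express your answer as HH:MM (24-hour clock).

16:30

1 October 2031 is a Wednesday, so the first Sunday is October 5 and the fourth is October 26.
1 February 2032 is a Sunday, so the first Monday is February 2 and the third is February 16.
September 6, 2031 is outside the daylight-saving period (26 October 2031 – 16 February 2032), so Quoreph Isles is on standard time, UTC−00:30.
18:00 Quoreph Isles + 0h30m = 18:30 UTC.
1 September 2031 is a Monday, so the first Sunday is September 7.
1 March 2032 is a Monday, so the first Friday is March 5 and the third is March 19.
At the standard offset (UTC−02:00), 18:30 UTC − 2h = 16:30 Fenarn Territory standard time.
The standard-time date in Fenarn Territory, September 6, 2031, is outside the daylight-saving period (7 September 2031 – 19 March 2032), so Fenarn Territory is on standard time, UTC−02:00.
18:30 UTC − 2h = 16:30 Fenarn Territory.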